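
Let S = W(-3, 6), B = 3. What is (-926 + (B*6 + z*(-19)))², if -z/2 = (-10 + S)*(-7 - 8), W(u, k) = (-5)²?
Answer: 89453764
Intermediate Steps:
W(u, k) = 25
S = 25
z = 450 (z = -2*(-10 + 25)*(-7 - 8) = -30*(-15) = -2*(-225) = 450)
(-926 + (B*6 + z*(-19)))² = (-926 + (3*6 + 450*(-19)))² = (-926 + (18 - 8550))² = (-926 - 8532)² = (-9458)² = 89453764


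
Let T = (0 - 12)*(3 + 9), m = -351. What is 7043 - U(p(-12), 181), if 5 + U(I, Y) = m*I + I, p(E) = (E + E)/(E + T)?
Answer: 92324/13 ≈ 7101.8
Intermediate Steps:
T = -144 (T = -12*12 = -144)
p(E) = 2*E/(-144 + E) (p(E) = (E + E)/(E - 144) = (2*E)/(-144 + E) = 2*E/(-144 + E))
U(I, Y) = -5 - 350*I (U(I, Y) = -5 + (-351*I + I) = -5 - 350*I)
7043 - U(p(-12), 181) = 7043 - (-5 - 700*(-12)/(-144 - 12)) = 7043 - (-5 - 700*(-12)/(-156)) = 7043 - (-5 - 700*(-12)*(-1)/156) = 7043 - (-5 - 350*2/13) = 7043 - (-5 - 700/13) = 7043 - 1*(-765/13) = 7043 + 765/13 = 92324/13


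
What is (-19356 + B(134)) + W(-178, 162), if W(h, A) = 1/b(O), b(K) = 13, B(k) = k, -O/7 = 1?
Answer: -249885/13 ≈ -19222.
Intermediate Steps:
O = -7 (O = -7*1 = -7)
W(h, A) = 1/13
(-19356 + B(134)) + W(-178, 162) = (-19356 + 134) + 1/13 = -19222 + 1/13 = -249885/13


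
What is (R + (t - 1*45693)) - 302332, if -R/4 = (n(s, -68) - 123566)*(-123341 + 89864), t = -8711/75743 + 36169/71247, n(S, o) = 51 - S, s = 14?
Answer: -89267561468340596047/5396461521 ≈ -1.6542e+10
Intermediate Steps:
t = 2118915950/5396461521 (t = -8711*1/75743 + 36169*(1/71247) = -8711/75743 + 36169/71247 = 2118915950/5396461521 ≈ 0.39265)
R = -16541521332 (R = -4*((51 - 1*14) - 123566)*(-123341 + 89864) = -4*((51 - 14) - 123566)*(-33477) = -4*(37 - 123566)*(-33477) = -(-494116)*(-33477) = -4*4135380333 = -16541521332)
(R + (t - 1*45693)) - 302332 = (-16541521332 + (2118915950/5396461521 - 1*45693)) - 302332 = (-16541521332 + (2118915950/5396461521 - 45693)) - 302332 = (-16541521332 - 246578397363103/5396461521) - 302332 = -89265929945336029075/5396461521 - 302332 = -89267561468340596047/5396461521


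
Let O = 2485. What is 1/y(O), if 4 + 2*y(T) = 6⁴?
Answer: 1/646 ≈ 0.0015480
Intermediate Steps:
y(T) = 646 (y(T) = -2 + (½)*6⁴ = -2 + (½)*1296 = -2 + 648 = 646)
1/y(O) = 1/646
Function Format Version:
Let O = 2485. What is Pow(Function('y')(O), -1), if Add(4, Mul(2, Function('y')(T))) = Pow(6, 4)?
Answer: Rational(1, 646) ≈ 0.0015480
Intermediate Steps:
Function('y')(T) = 646 (Function('y')(T) = Add(-2, Mul(Rational(1, 2), Pow(6, 4))) = Add(-2, Mul(Rational(1, 2), 1296)) = Add(-2, 648) = 646)
Pow(Function('y')(O), -1) = Pow(646, -1) = Rational(1, 646)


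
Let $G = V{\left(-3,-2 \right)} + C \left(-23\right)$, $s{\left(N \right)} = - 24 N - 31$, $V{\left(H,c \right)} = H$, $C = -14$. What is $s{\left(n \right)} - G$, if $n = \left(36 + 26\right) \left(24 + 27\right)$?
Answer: $-76238$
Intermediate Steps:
$n = 3162$ ($n = 62 \cdot 51 = 3162$)
$s{\left(N \right)} = -31 - 24 N$
$G = 319$ ($G = -3 - -322 = -3 + 322 = 319$)
$s{\left(n \right)} - G = \left(-31 - 75888\right) - 319 = -75919 - 319 = -76238$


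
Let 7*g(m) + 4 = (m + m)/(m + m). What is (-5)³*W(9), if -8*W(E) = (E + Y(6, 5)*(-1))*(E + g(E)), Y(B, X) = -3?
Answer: 11250/7 ≈ 1607.1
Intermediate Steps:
g(m) = -3/7 (g(m) = -4/7 + ((m + m)/(m + m))/7 = -4/7 + ((2*m)/((2*m)))/7 = -4/7 + ((2*m)*(1/(2*m)))/7 = -4/7 + (⅐)*1 = -4/7 + ⅐ = -3/7)
W(E) = -(3 + E)*(-3/7 + E)/8 (W(E) = -(E - 3*(-1))*(E - 3/7)/8 = -(E + 3)*(-3/7 + E)/8 = -(3 + E)*(-3/7 + E)/8)
(-5)³*W(9) = (-5)³*(9/56 - 9/28*9 - ⅛*9²) = -125*(9/56 - 81/28 - ⅛*81) = -125*(9/56 - 81/28 - 81/8) = -125*(-90/7) = 11250/7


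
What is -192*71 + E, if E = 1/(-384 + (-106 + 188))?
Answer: -4116865/302 ≈ -13632.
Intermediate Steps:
E = -1/302 (E = 1/(-384 + 82) = 1/(-302) = -1/302 ≈ -0.0033113)
-192*71 + E = -192*71 - 1/302 = -13632 - 1/302 = -4116865/302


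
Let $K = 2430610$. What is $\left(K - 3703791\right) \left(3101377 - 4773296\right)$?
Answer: $2128655504339$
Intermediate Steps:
$\left(K - 3703791\right) \left(3101377 - 4773296\right) = \left(2430610 - 3703791\right) \left(3101377 - 4773296\right) = \left(-1273181\right) \left(-1671919\right) = 2128655504339$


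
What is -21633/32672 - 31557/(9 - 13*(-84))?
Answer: -351616079/11990624 ≈ -29.324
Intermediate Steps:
-21633/32672 - 31557/(9 - 13*(-84)) = -21633*1/32672 - 31557/(9 + 1092) = -21633/32672 - 31557/1101 = -21633/32672 - 31557*1/1101 = -21633/32672 - 10519/367 = -351616079/11990624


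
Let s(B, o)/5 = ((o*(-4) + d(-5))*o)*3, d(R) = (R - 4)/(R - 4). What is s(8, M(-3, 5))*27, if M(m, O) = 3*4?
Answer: -228420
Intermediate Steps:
d(R) = 1 (d(R) = (-4 + R)/(-4 + R) = 1)
M(m, O) = 12
s(B, o) = 15*o*(1 - 4*o) (s(B, o) = 5*(((o*(-4) + 1)*o)*3) = 5*(((-4*o + 1)*o)*3) = 5*(((1 - 4*o)*o)*3) = 5*((o*(1 - 4*o))*3) = 5*(3*o*(1 - 4*o)) = 15*o*(1 - 4*o))
s(8, M(-3, 5))*27 = (15*12*(1 - 4*12))*27 = (15*12*(1 - 48))*27 = (15*12*(-47))*27 = -8460*27 = -228420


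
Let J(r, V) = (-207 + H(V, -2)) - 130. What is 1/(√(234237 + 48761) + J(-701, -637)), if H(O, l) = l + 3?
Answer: 168/85051 + √282998/170102 ≈ 0.0051027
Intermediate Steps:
H(O, l) = 3 + l
J(r, V) = -336 (J(r, V) = (-207 + (3 - 2)) - 130 = (-207 + 1) - 130 = -206 - 130 = -336)
1/(√(234237 + 48761) + J(-701, -637)) = 1/(√(234237 + 48761) - 336) = 1/(√282998 - 336) = 1/(-336 + √282998)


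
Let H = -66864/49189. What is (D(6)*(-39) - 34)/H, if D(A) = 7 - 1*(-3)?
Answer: 372431/1194 ≈ 311.92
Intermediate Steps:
D(A) = 10 (D(A) = 7 + 3 = 10)
H = -9552/7027 (H = -66864*1/49189 = -9552/7027 ≈ -1.3593)
(D(6)*(-39) - 34)/H = (10*(-39) - 34)/(-9552/7027) = (-390 - 34)*(-7027/9552) = -424*(-7027/9552) = 372431/1194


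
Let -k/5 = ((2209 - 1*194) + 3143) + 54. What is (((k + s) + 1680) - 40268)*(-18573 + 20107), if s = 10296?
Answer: -83375968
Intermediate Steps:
k = -26060 (k = -5*(((2209 - 1*194) + 3143) + 54) = -5*(((2209 - 194) + 3143) + 54) = -5*((2015 + 3143) + 54) = -5*(5158 + 54) = -5*5212 = -26060)
(((k + s) + 1680) - 40268)*(-18573 + 20107) = (((-26060 + 10296) + 1680) - 40268)*(-18573 + 20107) = ((-15764 + 1680) - 40268)*1534 = (-14084 - 40268)*1534 = -54352*1534 = -83375968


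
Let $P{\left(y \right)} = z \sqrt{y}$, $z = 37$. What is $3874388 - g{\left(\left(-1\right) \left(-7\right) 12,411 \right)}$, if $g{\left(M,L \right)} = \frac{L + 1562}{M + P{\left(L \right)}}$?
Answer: $\frac{717540587232}{185201} - \frac{73001 \sqrt{411}}{555603} \approx 3.8744 \cdot 10^{6}$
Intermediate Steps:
$P{\left(y \right)} = 37 \sqrt{y}$
$g{\left(M,L \right)} = \frac{1562 + L}{M + 37 \sqrt{L}}$ ($g{\left(M,L \right)} = \frac{L + 1562}{M + 37 \sqrt{L}} = \frac{1562 + L}{M + 37 \sqrt{L}}$)
$3874388 - g{\left(\left(-1\right) \left(-7\right) 12,411 \right)} = 3874388 - \frac{1562 + 411}{\left(-1\right) \left(-7\right) 12 + 37 \sqrt{411}} = 3874388 - \frac{1}{7 \cdot 12 + 37 \sqrt{411}} \cdot 1973 = 3874388 - \frac{1}{84 + 37 \sqrt{411}} \cdot 1973 = 3874388 - \frac{1973}{84 + 37 \sqrt{411}}$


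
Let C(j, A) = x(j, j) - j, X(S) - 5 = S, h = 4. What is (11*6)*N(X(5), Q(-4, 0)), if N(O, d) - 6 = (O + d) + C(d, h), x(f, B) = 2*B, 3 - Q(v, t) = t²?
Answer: 1452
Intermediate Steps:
X(S) = 5 + S
Q(v, t) = 3 - t²
C(j, A) = j (C(j, A) = 2*j - j = j)
N(O, d) = 6 + O + 2*d (N(O, d) = 6 + ((O + d) + d) = 6 + (O + 2*d) = 6 + O + 2*d)
(11*6)*N(X(5), Q(-4, 0)) = (11*6)*(6 + (5 + 5) + 2*(3 - 1*0²)) = 66*(6 + 10 + 2*(3 - 1*0)) = 66*(6 + 10 + 2*(3 + 0)) = 66*(6 + 10 + 2*3) = 66*(6 + 10 + 6) = 66*22 = 1452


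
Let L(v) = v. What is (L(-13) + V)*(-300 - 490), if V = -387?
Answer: 316000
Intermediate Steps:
(L(-13) + V)*(-300 - 490) = (-13 - 387)*(-300 - 490) = -400*(-790) = 316000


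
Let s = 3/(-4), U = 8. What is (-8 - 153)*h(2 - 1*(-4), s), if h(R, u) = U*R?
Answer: -7728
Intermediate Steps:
s = -¾ (s = 3*(-¼) = -¾ ≈ -0.75000)
h(R, u) = 8*R
(-8 - 153)*h(2 - 1*(-4), s) = (-8 - 153)*(8*(2 - 1*(-4))) = -1288*(2 + 4) = -1288*6 = -161*48 = -7728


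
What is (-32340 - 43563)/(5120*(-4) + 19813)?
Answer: 75903/667 ≈ 113.80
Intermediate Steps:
(-32340 - 43563)/(5120*(-4) + 19813) = -75903/(-20480 + 19813) = -75903/(-667) = -75903*(-1/667) = 75903/667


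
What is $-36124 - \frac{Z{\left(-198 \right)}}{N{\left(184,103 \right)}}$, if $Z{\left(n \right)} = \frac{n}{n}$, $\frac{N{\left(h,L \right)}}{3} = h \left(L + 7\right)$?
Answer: $- \frac{2193449281}{60720} \approx -36124.0$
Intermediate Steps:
$N{\left(h,L \right)} = 3 h \left(7 + L\right)$ ($N{\left(h,L \right)} = 3 h \left(L + 7\right) = 3 h \left(7 + L\right)$)
$Z{\left(n \right)} = 1$
$-36124 - \frac{Z{\left(-198 \right)}}{N{\left(184,103 \right)}} = -36124 - 1 \frac{1}{3 \cdot 184 \left(7 + 103\right)} = -36124 - 1 \frac{1}{3 \cdot 184 \cdot 110} = -36124 - 1 \cdot \frac{1}{60720} = -36124 - \frac{1}{60720} = - \frac{2193449281}{60720}$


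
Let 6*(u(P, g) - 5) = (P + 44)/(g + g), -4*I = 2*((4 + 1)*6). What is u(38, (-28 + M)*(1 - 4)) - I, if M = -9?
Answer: 13361/666 ≈ 20.062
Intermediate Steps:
I = -15 (I = -(4 + 1)*6/2 = -5*6/2 = -30/2 = -¼*60 = -15)
u(P, g) = 5 + (44 + P)/(12*g) (u(P, g) = 5 + ((P + 44)/(g + g))/6 = 5 + ((44 + P)/((2*g)))/6 = 5 + ((44 + P)*(1/(2*g)))/6 = 5 + ((44 + P)/(2*g))/6 = 5 + (44 + P)/(12*g))
u(38, (-28 + M)*(1 - 4)) - I = (44 + 38 + 60*((-28 - 9)*(1 - 4)))/(12*(((-28 - 9)*(1 - 4)))) - 1*(-15) = (44 + 38 + 60*(-37*(-3)))/(12*((-37*(-3)))) + 15 = (1/12)*(44 + 38 + 60*111)/111 + 15 = (1/12)*(1/111)*(44 + 38 + 6660) + 15 = (1/12)*(1/111)*6742 + 15 = 3371/666 + 15 = 13361/666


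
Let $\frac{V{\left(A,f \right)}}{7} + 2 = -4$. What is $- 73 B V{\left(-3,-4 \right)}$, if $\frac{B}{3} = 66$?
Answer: $607068$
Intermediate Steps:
$B = 198$ ($B = 3 \cdot 66 = 198$)
$V{\left(A,f \right)} = -42$ ($V{\left(A,f \right)} = -14 + 7 \left(-4\right) = -14 - 28 = -42$)
$- 73 B V{\left(-3,-4 \right)} = \left(-73\right) 198 \left(-42\right) = \left(-14454\right) \left(-42\right) = 607068$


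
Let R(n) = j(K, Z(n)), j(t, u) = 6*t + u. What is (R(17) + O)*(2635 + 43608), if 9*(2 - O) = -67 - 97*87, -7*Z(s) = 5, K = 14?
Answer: 3001864345/63 ≈ 4.7649e+7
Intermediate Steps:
Z(s) = -5/7 (Z(s) = -1/7*5 = -5/7)
j(t, u) = u + 6*t
R(n) = 583/7 (R(n) = -5/7 + 6*14 = -5/7 + 84 = 583/7)
O = 8524/9 (O = 2 - (-67 - 97*87)/9 = 2 - (-67 - 8439)/9 = 2 - 1/9*(-8506) = 2 + 8506/9 = 8524/9 ≈ 947.11)
(R(17) + O)*(2635 + 43608) = (583/7 + 8524/9)*(2635 + 43608) = (64915/63)*46243 = 3001864345/63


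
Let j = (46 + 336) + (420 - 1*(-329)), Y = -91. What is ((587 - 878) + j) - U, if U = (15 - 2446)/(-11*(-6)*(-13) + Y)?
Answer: 61133/73 ≈ 837.44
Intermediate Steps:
j = 1131 (j = 382 + (420 + 329) = 382 + 749 = 1131)
U = 187/73 (U = (15 - 2446)/(-11*(-6)*(-13) - 91) = -2431/(66*(-13) - 91) = -2431/(-858 - 91) = -2431/(-949) = -2431*(-1/949) = 187/73 ≈ 2.5616)
((587 - 878) + j) - U = ((587 - 878) + 1131) - 1*187/73 = (-291 + 1131) - 187/73 = 840 - 187/73 = 61133/73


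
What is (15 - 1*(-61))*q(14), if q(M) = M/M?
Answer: 76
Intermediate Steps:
q(M) = 1
(15 - 1*(-61))*q(14) = (15 - 1*(-61))*1 = (15 + 61)*1 = 76*1 = 76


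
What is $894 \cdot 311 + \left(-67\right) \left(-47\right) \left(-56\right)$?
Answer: $101690$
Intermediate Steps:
$894 \cdot 311 + \left(-67\right) \left(-47\right) \left(-56\right) = 278034 + 3149 \left(-56\right) = 278034 - 176344 = 101690$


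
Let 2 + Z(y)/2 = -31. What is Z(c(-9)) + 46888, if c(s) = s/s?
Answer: 46822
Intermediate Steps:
c(s) = 1
Z(y) = -66 (Z(y) = -4 + 2*(-31) = -4 - 62 = -66)
Z(c(-9)) + 46888 = -66 + 46888 = 46822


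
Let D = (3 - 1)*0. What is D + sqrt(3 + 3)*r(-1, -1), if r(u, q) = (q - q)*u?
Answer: 0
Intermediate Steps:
D = 0 (D = 2*0 = 0)
r(u, q) = 0 (r(u, q) = 0*u = 0)
D + sqrt(3 + 3)*r(-1, -1) = 0 + sqrt(3 + 3)*0 = 0 + sqrt(6)*0 = 0 + 0 = 0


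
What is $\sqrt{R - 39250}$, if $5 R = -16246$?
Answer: $\frac{4 i \sqrt{66405}}{5} \approx 206.15 i$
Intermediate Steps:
$R = - \frac{16246}{5}$ ($R = \frac{1}{5} \left(-16246\right) = - \frac{16246}{5} \approx -3249.2$)
$\sqrt{R - 39250} = \sqrt{- \frac{16246}{5} - 39250} = \sqrt{- \frac{212496}{5}} = \frac{4 i \sqrt{66405}}{5}$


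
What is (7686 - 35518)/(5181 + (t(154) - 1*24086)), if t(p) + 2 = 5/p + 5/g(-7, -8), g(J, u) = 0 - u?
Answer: 17144512/11646307 ≈ 1.4721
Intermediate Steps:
g(J, u) = -u
t(p) = -11/8 + 5/p (t(p) = -2 + (5/p + 5/((-1*(-8)))) = -2 + (5/p + 5/8) = -2 + (5/8 + 5/p) = -11/8 + 5/p)
(7686 - 35518)/(5181 + (t(154) - 1*24086)) = (7686 - 35518)/(5181 + ((-11/8 + 5/154) - 1*24086)) = -27832/(5181 + ((-11/8 + 5*(1/154)) - 24086)) = -27832/(5181 + ((-11/8 + 5/154) - 24086)) = -27832/(5181 + (-827/616 - 24086)) = -27832/(5181 - 14837803/616) = -27832/(-11646307/616) = -27832*(-616/11646307) = 17144512/11646307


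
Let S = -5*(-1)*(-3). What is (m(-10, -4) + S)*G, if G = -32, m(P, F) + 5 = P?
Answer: 960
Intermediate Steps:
m(P, F) = -5 + P
S = -15 (S = 5*(-3) = -15)
(m(-10, -4) + S)*G = ((-5 - 10) - 15)*(-32) = (-15 - 15)*(-32) = -30*(-32) = 960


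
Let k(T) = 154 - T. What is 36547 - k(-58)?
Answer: 36335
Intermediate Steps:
36547 - k(-58) = 36547 - (154 - 1*(-58)) = 36547 - (154 + 58) = 36547 - 1*212 = 36547 - 212 = 36335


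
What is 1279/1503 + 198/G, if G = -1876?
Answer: 1050905/1409814 ≈ 0.74542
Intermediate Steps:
1279/1503 + 198/G = 1279/1503 + 198/(-1876) = 1279*(1/1503) + 198*(-1/1876) = 1279/1503 - 99/938 = 1050905/1409814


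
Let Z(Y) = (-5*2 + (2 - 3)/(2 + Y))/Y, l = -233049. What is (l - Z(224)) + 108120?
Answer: -903486205/7232 ≈ -1.2493e+5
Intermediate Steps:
Z(Y) = (-10 - 1/(2 + Y))/Y
(l - Z(224)) + 108120 = (-233049 - (-21 - 10*224)/(224*(2 + 224))) + 108120 = (-233049 - (-21 - 2240)/(224*226)) + 108120 = (-233049 - (-2261)/(224*226)) + 108120 = (-233049 - 1*(-323/7232)) + 108120 = (-233049 + 323/7232) + 108120 = -1685410045/7232 + 108120 = -903486205/7232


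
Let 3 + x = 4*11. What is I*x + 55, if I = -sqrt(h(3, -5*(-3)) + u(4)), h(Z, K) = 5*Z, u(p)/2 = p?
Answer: 55 - 41*sqrt(23) ≈ -141.63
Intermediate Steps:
u(p) = 2*p
x = 41 (x = -3 + 4*11 = -3 + 44 = 41)
I = -sqrt(23) (I = -sqrt(5*3 + 2*4) = -sqrt(15 + 8) = -sqrt(23) ≈ -4.7958)
I*x + 55 = -sqrt(23)*41 + 55 = -41*sqrt(23) + 55 = 55 - 41*sqrt(23)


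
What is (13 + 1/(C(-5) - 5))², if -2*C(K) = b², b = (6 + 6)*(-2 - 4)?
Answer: 1139737600/6744409 ≈ 168.99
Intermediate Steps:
b = -72 (b = 12*(-6) = -72)
C(K) = -2592 (C(K) = -½*(-72)² = -½*5184 = -2592)
(13 + 1/(C(-5) - 5))² = (13 + 1/(-2592 - 5))² = (13 + 1/(-2597))² = (13 - 1/2597)² = (33760/2597)² = 1139737600/6744409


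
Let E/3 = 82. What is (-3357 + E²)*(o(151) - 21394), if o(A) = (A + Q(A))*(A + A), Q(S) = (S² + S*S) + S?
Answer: 791172814626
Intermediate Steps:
E = 246 (E = 3*82 = 246)
Q(S) = S + 2*S² (Q(S) = (S² + S²) + S = 2*S² + S = S + 2*S²)
o(A) = 2*A*(A + A*(1 + 2*A)) (o(A) = (A + A*(1 + 2*A))*(A + A) = (A + A*(1 + 2*A))*(2*A) = 2*A*(A + A*(1 + 2*A)))
(-3357 + E²)*(o(151) - 21394) = (-3357 + 246²)*(4*151²*(1 + 151) - 21394) = (-3357 + 60516)*(4*22801*152 - 21394) = 57159*(13863008 - 21394) = 57159*13841614 = 791172814626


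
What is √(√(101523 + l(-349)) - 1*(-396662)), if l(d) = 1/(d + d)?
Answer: √(193255313048 + 698*√49462410994)/698 ≈ 630.06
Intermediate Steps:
l(d) = 1/(2*d)
√(√(101523 + l(-349)) - 1*(-396662)) = √(√(101523 + (½)/(-349)) - 1*(-396662)) = √(√(101523 + (½)*(-1/349)) + 396662) = √(√(101523 - 1/698) + 396662) = √(√(70863053/698) + 396662) = √(√49462410994/698 + 396662) = √(396662 + √49462410994/698)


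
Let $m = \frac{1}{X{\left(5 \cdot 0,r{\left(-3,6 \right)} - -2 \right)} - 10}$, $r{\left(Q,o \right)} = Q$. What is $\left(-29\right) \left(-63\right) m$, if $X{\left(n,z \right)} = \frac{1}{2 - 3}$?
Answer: $- \frac{1827}{11} \approx -166.09$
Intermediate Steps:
$X{\left(n,z \right)} = -1$ ($X{\left(n,z \right)} = \frac{1}{-1} = -1$)
$m = - \frac{1}{11}$ ($m = \frac{1}{-1 - 10} = \frac{1}{-11} = - \frac{1}{11} \approx -0.090909$)
$\left(-29\right) \left(-63\right) m = \left(-29\right) \left(-63\right) \left(- \frac{1}{11}\right) = 1827 \left(- \frac{1}{11}\right) = - \frac{1827}{11}$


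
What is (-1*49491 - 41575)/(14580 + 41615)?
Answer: -91066/56195 ≈ -1.6205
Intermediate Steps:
(-1*49491 - 41575)/(14580 + 41615) = (-49491 - 41575)/56195 = -91066*1/56195 = -91066/56195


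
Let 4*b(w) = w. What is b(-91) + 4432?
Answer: 17637/4 ≈ 4409.3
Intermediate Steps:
b(w) = w/4
b(-91) + 4432 = (¼)*(-91) + 4432 = -91/4 + 4432 = 17637/4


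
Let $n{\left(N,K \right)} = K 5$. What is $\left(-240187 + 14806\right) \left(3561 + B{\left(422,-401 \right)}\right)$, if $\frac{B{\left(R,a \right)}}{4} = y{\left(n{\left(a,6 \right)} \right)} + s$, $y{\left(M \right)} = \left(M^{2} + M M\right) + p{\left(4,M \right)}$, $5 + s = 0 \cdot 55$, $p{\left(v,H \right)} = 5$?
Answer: $-2425324941$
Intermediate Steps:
$n{\left(N,K \right)} = 5 K$
$s = -5$ ($s = -5 + 0 \cdot 55 = -5 + 0 = -5$)
$y{\left(M \right)} = 5 + 2 M^{2}$ ($y{\left(M \right)} = \left(M^{2} + M M\right) + 5 = \left(M^{2} + M^{2}\right) + 5 = 2 M^{2} + 5 = 5 + 2 M^{2}$)
$B{\left(R,a \right)} = 7200$ ($B{\left(R,a \right)} = 4 \left(\left(5 + 2 \left(5 \cdot 6\right)^{2}\right) - 5\right) = 4 \left(\left(5 + 2 \cdot 30^{2}\right) - 5\right) = 4 \left(\left(5 + 2 \cdot 900\right) - 5\right) = 4 \left(\left(5 + 1800\right) - 5\right) = 4 \left(1805 - 5\right) = 4 \cdot 1800 = 7200$)
$\left(-240187 + 14806\right) \left(3561 + B{\left(422,-401 \right)}\right) = \left(-240187 + 14806\right) \left(3561 + 7200\right) = \left(-225381\right) 10761 = -2425324941$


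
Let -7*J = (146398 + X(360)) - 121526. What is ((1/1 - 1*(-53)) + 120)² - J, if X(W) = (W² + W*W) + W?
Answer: 496364/7 ≈ 70909.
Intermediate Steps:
X(W) = W + 2*W² (X(W) = (W² + W²) + W = 2*W² + W = W + 2*W²)
J = -284432/7 (J = -((146398 + 360*(1 + 2*360)) - 121526)/7 = -((146398 + 360*(1 + 720)) - 121526)/7 = -((146398 + 360*721) - 121526)/7 = -((146398 + 259560) - 121526)/7 = -(405958 - 121526)/7 = -⅐*284432 = -284432/7 ≈ -40633.)
((1/1 - 1*(-53)) + 120)² - J = ((1/1 - 1*(-53)) + 120)² - 1*(-284432/7) = ((1 + 53) + 120)² + 284432/7 = (54 + 120)² + 284432/7 = 174² + 284432/7 = 30276 + 284432/7 = 496364/7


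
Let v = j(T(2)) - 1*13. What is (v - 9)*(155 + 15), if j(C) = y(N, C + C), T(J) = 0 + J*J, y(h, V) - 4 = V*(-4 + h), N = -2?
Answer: -11220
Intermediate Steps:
y(h, V) = 4 + V*(-4 + h)
T(J) = J² (T(J) = 0 + J² = J²)
j(C) = 4 - 12*C (j(C) = 4 - 4*(C + C) + (C + C)*(-2) = 4 - 8*C + (2*C)*(-2) = 4 - 8*C - 4*C = 4 - 12*C)
v = -57 (v = (4 - 12*2²) - 1*13 = (4 - 12*4) - 13 = (4 - 48) - 13 = -44 - 13 = -57)
(v - 9)*(155 + 15) = (-57 - 9)*(155 + 15) = -66*170 = -11220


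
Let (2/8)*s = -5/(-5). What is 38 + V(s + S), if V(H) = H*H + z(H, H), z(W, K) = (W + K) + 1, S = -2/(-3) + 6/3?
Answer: 871/9 ≈ 96.778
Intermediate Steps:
s = 4 (s = 4*(-5/(-5)) = 4*(-5*(-⅕)) = 4*1 = 4)
S = 8/3 (S = -2*(-⅓) + 6*(⅓) = ⅔ + 2 = 8/3 ≈ 2.6667)
z(W, K) = 1 + K + W (z(W, K) = (K + W) + 1 = 1 + K + W)
V(H) = 1 + H² + 2*H (V(H) = H*H + (1 + H + H) = H² + (1 + 2*H) = 1 + H² + 2*H)
38 + V(s + S) = 38 + (1 + (4 + 8/3)² + 2*(4 + 8/3)) = 38 + (1 + (20/3)² + 2*(20/3)) = 38 + (1 + 400/9 + 40/3) = 38 + 529/9 = 871/9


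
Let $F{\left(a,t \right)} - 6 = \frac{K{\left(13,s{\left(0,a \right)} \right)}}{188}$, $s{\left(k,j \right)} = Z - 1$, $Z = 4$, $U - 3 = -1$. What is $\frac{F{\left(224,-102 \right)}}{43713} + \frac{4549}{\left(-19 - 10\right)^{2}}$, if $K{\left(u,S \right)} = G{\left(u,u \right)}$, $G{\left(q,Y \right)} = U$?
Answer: $\frac{18692416243}{3455687502} \approx 5.4092$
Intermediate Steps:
$U = 2$ ($U = 3 - 1 = 2$)
$G{\left(q,Y \right)} = 2$
$s{\left(k,j \right)} = 3$ ($s{\left(k,j \right)} = 4 - 1 = 3$)
$K{\left(u,S \right)} = 2$
$F{\left(a,t \right)} = \frac{565}{94}$ ($F{\left(a,t \right)} = 6 + \frac{2}{188} = 6 + 2 \cdot \frac{1}{188} = 6 + \frac{1}{94} = \frac{565}{94}$)
$\frac{F{\left(224,-102 \right)}}{43713} + \frac{4549}{\left(-19 - 10\right)^{2}} = \frac{565}{94 \cdot 43713} + \frac{4549}{\left(-19 - 10\right)^{2}} = \frac{565}{94} \cdot \frac{1}{43713} + \frac{4549}{\left(-29\right)^{2}} = \frac{565}{4109022} + \frac{4549}{841} = \frac{18692416243}{3455687502}$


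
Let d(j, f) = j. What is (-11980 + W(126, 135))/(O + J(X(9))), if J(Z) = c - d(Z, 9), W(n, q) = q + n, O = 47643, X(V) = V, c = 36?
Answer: -11719/47670 ≈ -0.24584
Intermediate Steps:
W(n, q) = n + q
J(Z) = 36 - Z
(-11980 + W(126, 135))/(O + J(X(9))) = (-11980 + (126 + 135))/(47643 + (36 - 1*9)) = (-11980 + 261)/(47643 + (36 - 9)) = -11719/(47643 + 27) = -11719/47670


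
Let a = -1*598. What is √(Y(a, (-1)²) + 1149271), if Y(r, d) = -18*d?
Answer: √1149253 ≈ 1072.0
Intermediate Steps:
a = -598
√(Y(a, (-1)²) + 1149271) = √(-18*(-1)² + 1149271) = √(-18*1 + 1149271) = √(-18 + 1149271) = √1149253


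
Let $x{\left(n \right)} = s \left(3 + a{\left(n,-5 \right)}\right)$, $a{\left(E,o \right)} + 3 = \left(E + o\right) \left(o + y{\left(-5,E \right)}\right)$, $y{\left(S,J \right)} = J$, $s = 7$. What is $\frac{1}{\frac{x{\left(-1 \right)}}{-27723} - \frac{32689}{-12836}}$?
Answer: $\frac{118617476}{301000825} \approx 0.39408$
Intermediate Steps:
$a{\left(E,o \right)} = -3 + \left(E + o\right)^{2}$ ($a{\left(E,o \right)} = -3 + \left(E + o\right) \left(o + E\right) = -3 + \left(E + o\right) \left(E + o\right) = -3 + \left(E + o\right)^{2}$)
$x{\left(n \right)} = 175 - 70 n + 7 n^{2}$ ($x{\left(n \right)} = 7 \left(3 + \left(-3 + n^{2} + \left(-5\right)^{2} + 2 n \left(-5\right)\right)\right) = 7 \left(3 + \left(-3 + n^{2} + 25 - 10 n\right)\right) = 7 \left(3 + \left(22 + n^{2} - 10 n\right)\right) = 7 \left(25 + n^{2} - 10 n\right) = 175 - 70 n + 7 n^{2}$)
$\frac{1}{\frac{x{\left(-1 \right)}}{-27723} - \frac{32689}{-12836}} = \frac{1}{\frac{175 - -70 + 7 \left(-1\right)^{2}}{-27723} - \frac{32689}{-12836}} = \frac{1}{\left(175 + 70 + 7 \cdot 1\right) \left(- \frac{1}{27723}\right) - - \frac{32689}{12836}} = \frac{1}{\left(175 + 70 + 7\right) \left(- \frac{1}{27723}\right) + \frac{32689}{12836}} = \frac{1}{252 \left(- \frac{1}{27723}\right) + \frac{32689}{12836}} = \frac{1}{- \frac{84}{9241} + \frac{32689}{12836}} = \frac{1}{\frac{301000825}{118617476}} = \frac{118617476}{301000825}$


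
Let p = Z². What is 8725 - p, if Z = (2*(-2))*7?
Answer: 7941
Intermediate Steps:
Z = -28 (Z = -4*7 = -28)
p = 784 (p = (-28)² = 784)
8725 - p = 8725 - 1*784 = 8725 - 784 = 7941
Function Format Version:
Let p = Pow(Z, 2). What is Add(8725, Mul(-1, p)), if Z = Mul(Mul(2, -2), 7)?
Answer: 7941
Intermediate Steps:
Z = -28 (Z = Mul(-4, 7) = -28)
p = 784 (p = Pow(-28, 2) = 784)
Add(8725, Mul(-1, p)) = Add(8725, Mul(-1, 784)) = Add(8725, -784) = 7941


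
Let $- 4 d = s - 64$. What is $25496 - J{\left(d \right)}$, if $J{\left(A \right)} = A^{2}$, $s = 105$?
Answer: $\frac{406255}{16} \approx 25391.0$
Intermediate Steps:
$d = - \frac{41}{4}$ ($d = - \frac{105 - 64}{4} = \left(- \frac{1}{4}\right) 41 = - \frac{41}{4} \approx -10.25$)
$25496 - J{\left(d \right)} = 25496 - \left(- \frac{41}{4}\right)^{2} = 25496 - \frac{1681}{16} = \frac{406255}{16}$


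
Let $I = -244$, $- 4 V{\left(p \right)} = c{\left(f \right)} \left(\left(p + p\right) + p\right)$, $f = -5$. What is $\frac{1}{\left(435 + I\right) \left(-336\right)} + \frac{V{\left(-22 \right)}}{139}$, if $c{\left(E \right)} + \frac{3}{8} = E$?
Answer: $- \frac{1422937}{2230116} \approx -0.63805$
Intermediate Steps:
$c{\left(E \right)} = - \frac{3}{8} + E$
$V{\left(p \right)} = \frac{129 p}{32}$ ($V{\left(p \right)} = - \frac{\left(- \frac{3}{8} - 5\right) \left(\left(p + p\right) + p\right)}{4} = - \frac{\left(- \frac{43}{8}\right) \left(2 p + p\right)}{4} = - \frac{\left(- \frac{43}{8}\right) 3 p}{4} = - \frac{\left(- \frac{129}{8}\right) p}{4} = \frac{129 p}{32}$)
$\frac{1}{\left(435 + I\right) \left(-336\right)} + \frac{V{\left(-22 \right)}}{139} = \frac{1}{\left(435 - 244\right) \left(-336\right)} + \frac{\frac{129}{32} \left(-22\right)}{139} = \frac{1}{191} \left(- \frac{1}{336}\right) - \frac{1419}{2224} = - \frac{1}{64176} - \frac{1419}{2224} = - \frac{1422937}{2230116}$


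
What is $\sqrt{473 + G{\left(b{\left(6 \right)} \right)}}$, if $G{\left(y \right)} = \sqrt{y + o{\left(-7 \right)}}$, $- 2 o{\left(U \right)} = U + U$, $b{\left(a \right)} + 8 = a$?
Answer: $\sqrt{473 + \sqrt{5}} \approx 21.8$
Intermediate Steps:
$b{\left(a \right)} = -8 + a$
$o{\left(U \right)} = - U$ ($o{\left(U \right)} = - \frac{U + U}{2} = - \frac{2 U}{2} = - U$)
$G{\left(y \right)} = \sqrt{7 + y}$ ($G{\left(y \right)} = \sqrt{y - -7} = \sqrt{y + 7} = \sqrt{7 + y}$)
$\sqrt{473 + G{\left(b{\left(6 \right)} \right)}} = \sqrt{473 + \sqrt{7 + \left(-8 + 6\right)}} = \sqrt{473 + \sqrt{7 - 2}} = \sqrt{473 + \sqrt{5}}$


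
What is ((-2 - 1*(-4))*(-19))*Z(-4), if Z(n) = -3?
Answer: 114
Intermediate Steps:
((-2 - 1*(-4))*(-19))*Z(-4) = ((-2 - 1*(-4))*(-19))*(-3) = ((-2 + 4)*(-19))*(-3) = (2*(-19))*(-3) = -38*(-3) = 114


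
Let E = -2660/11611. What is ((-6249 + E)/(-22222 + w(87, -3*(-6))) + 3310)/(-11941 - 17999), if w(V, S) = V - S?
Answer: -283821912843/2567040460340 ≈ -0.11056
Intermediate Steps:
E = -2660/11611 (E = -2660*1/11611 = -2660/11611 ≈ -0.22909)
((-6249 + E)/(-22222 + w(87, -3*(-6))) + 3310)/(-11941 - 17999) = ((-6249 - 2660/11611)/(-22222 + (87 - (-3)*(-6))) + 3310)/(-11941 - 17999) = (-72559799/(11611*(-22222 + (87 - 1*18))) + 3310)/(-29940) = (-72559799/(11611*(-22222 + (87 - 18))) + 3310)*(-1/29940) = (-72559799/(11611*(-22222 + 69)) + 3310)*(-1/29940) = (-72559799/11611/(-22153) + 3310)*(-1/29940) = (-72559799/11611*(-1/22153) + 3310)*(-1/29940) = (72559799/257218483 + 3310)*(-1/29940) = (851465738529/257218483)*(-1/29940) = -283821912843/2567040460340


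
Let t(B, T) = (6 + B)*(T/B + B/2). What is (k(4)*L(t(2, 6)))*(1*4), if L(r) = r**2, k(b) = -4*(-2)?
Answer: 32768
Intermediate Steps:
k(b) = 8
t(B, T) = (6 + B)*(B/2 + T/B) (t(B, T) = (6 + B)*(T/B + B*(1/2)) = (6 + B)*(T/B + B/2) = (6 + B)*(B/2 + T/B))
(k(4)*L(t(2, 6)))*(1*4) = (8*(6 + (1/2)*2**2 + 3*2 + 6*6/2)**2)*(1*4) = (8*(6 + (1/2)*4 + 6 + 6*6*(1/2))**2)*4 = (8*(6 + 2 + 6 + 18)**2)*4 = (8*32**2)*4 = (8*1024)*4 = 8192*4 = 32768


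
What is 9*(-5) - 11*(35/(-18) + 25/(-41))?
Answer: -12475/738 ≈ -16.904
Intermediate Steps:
9*(-5) - 11*(35/(-18) + 25/(-41)) = -45 - 11*(35*(-1/18) + 25*(-1/41)) = -45 - 11*(-35/18 - 25/41) = -45 - 11*(-1885/738) = -45 + 20735/738 = -12475/738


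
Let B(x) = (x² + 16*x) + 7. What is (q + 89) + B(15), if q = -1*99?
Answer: 462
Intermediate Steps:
q = -99
B(x) = 7 + x² + 16*x
(q + 89) + B(15) = (-99 + 89) + (7 + 15² + 16*15) = -10 + (7 + 225 + 240) = -10 + 472 = 462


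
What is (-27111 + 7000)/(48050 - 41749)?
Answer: -20111/6301 ≈ -3.1917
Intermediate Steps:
(-27111 + 7000)/(48050 - 41749) = -20111/6301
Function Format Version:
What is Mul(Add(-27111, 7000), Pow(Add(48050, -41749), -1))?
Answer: Rational(-20111, 6301) ≈ -3.1917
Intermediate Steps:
Mul(Add(-27111, 7000), Pow(Add(48050, -41749), -1)) = Mul(-20111, Pow(6301, -1)) = Mul(-20111, Rational(1, 6301)) = Rational(-20111, 6301)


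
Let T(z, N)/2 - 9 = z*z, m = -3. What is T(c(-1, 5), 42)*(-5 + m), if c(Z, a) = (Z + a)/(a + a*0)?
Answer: -3856/25 ≈ -154.24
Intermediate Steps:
c(Z, a) = (Z + a)/a (c(Z, a) = (Z + a)/(a + 0) = (Z + a)/a)
T(z, N) = 18 + 2*z² (T(z, N) = 18 + 2*(z*z) = 18 + 2*z²)
T(c(-1, 5), 42)*(-5 + m) = (18 + 2*((-1 + 5)/5)²)*(-5 - 3) = (18 + 2*((⅕)*4)²)*(-8) = (18 + 2*(⅘)²)*(-8) = (18 + 2*(16/25))*(-8) = (18 + 32/25)*(-8) = (482/25)*(-8) = -3856/25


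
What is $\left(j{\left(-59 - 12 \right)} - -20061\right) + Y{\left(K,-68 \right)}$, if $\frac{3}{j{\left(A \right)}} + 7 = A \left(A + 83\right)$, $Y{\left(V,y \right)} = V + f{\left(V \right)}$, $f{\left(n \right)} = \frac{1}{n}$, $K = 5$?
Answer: $\frac{86184314}{4295} \approx 20066.0$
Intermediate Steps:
$Y{\left(V,y \right)} = V + \frac{1}{V}$
$j{\left(A \right)} = \frac{3}{-7 + A \left(83 + A\right)}$ ($j{\left(A \right)} = \frac{3}{-7 + A \left(A + 83\right)} = \frac{3}{-7 + A \left(83 + A\right)}$)
$\left(j{\left(-59 - 12 \right)} - -20061\right) + Y{\left(K,-68 \right)} = \left(\frac{3}{-7 + \left(-59 - 12\right)^{2} + 83 \left(-59 - 12\right)} - -20061\right) + \left(5 + \frac{1}{5}\right) = \left(\frac{3}{-7 + \left(-71\right)^{2} + 83 \left(-71\right)} + 20061\right) + \left(5 + \frac{1}{5}\right) = \left(\frac{3}{-7 + 5041 - 5893} + 20061\right) + \frac{26}{5} = \left(\frac{3}{-859} + 20061\right) + \frac{26}{5} = \left(3 \left(- \frac{1}{859}\right) + 20061\right) + \frac{26}{5} = \left(- \frac{3}{859} + 20061\right) + \frac{26}{5} = \frac{17232396}{859} + \frac{26}{5} = \frac{86184314}{4295}$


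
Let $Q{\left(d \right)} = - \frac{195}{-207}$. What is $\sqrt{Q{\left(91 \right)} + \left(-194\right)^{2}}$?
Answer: $\frac{\sqrt{179189481}}{69} \approx 194.0$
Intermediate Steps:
$Q{\left(d \right)} = \frac{65}{69}$ ($Q{\left(d \right)} = \left(-195\right) \left(- \frac{1}{207}\right) = \frac{65}{69}$)
$\sqrt{Q{\left(91 \right)} + \left(-194\right)^{2}} = \sqrt{\frac{65}{69} + \left(-194\right)^{2}} = \sqrt{\frac{65}{69} + 37636} = \sqrt{\frac{2596949}{69}} = \frac{\sqrt{179189481}}{69}$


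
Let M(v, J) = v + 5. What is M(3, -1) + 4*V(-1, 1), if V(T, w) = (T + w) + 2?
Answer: 16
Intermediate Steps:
M(v, J) = 5 + v
V(T, w) = 2 + T + w
M(3, -1) + 4*V(-1, 1) = (5 + 3) + 4*(2 - 1 + 1) = 8 + 4*2 = 8 + 8 = 16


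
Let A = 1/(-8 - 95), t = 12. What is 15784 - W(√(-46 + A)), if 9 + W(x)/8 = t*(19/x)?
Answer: 15856 + 1824*I*√488117/4739 ≈ 15856.0 + 268.91*I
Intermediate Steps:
A = -1/103 (A = 1/(-103) = -1/103 ≈ -0.0097087)
W(x) = -72 + 1824/x (W(x) = -72 + 8*(12*(19/x)) = -72 + 8*(228/x) = -72 + 1824/x)
15784 - W(√(-46 + A)) = 15784 - (-72 + 1824/(√(-46 - 1/103))) = 15784 - (-72 + 1824/(√(-4739/103))) = 15784 - (-72 + 1824/((I*√488117/103))) = 15784 - (-72 + 1824*(-I*√488117/4739)) = 15784 - (-72 - 1824*I*√488117/4739) = 15784 + (72 + 1824*I*√488117/4739) = 15856 + 1824*I*√488117/4739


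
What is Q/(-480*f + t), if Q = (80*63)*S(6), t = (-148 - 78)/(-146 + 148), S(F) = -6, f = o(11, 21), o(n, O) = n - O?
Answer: -30240/4687 ≈ -6.4519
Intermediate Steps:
f = -10 (f = 11 - 1*21 = 11 - 21 = -10)
t = -113 (t = -226/2 = -226*½ = -113)
Q = -30240 (Q = (80*63)*(-6) = 5040*(-6) = -30240)
Q/(-480*f + t) = -30240/(-480*(-10) - 113) = -30240/(4800 - 113) = -30240/4687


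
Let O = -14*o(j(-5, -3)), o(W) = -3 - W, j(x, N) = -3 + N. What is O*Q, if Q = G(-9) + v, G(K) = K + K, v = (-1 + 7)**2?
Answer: -756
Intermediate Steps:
v = 36 (v = 6**2 = 36)
G(K) = 2*K
O = -42 (O = -14*(-3 - (-3 - 3)) = -14*(-3 - 1*(-6)) = -14*(-3 + 6) = -14*3 = -42)
Q = 18 (Q = 2*(-9) + 36 = -18 + 36 = 18)
O*Q = -42*18 = -756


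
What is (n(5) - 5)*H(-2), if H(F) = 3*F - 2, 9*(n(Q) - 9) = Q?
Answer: -328/9 ≈ -36.444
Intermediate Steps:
n(Q) = 9 + Q/9
H(F) = -2 + 3*F
(n(5) - 5)*H(-2) = ((9 + (⅑)*5) - 5)*(-2 + 3*(-2)) = ((9 + 5/9) - 5)*(-2 - 6) = (86/9 - 5)*(-8) = (41/9)*(-8) = -328/9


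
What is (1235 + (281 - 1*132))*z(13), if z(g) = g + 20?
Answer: 45672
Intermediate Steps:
z(g) = 20 + g
(1235 + (281 - 1*132))*z(13) = (1235 + (281 - 1*132))*(20 + 13) = (1235 + (281 - 132))*33 = (1235 + 149)*33 = 1384*33 = 45672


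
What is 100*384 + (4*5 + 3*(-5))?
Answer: 38405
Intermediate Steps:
100*384 + (4*5 + 3*(-5)) = 38400 + (20 - 15) = 38400 + 5 = 38405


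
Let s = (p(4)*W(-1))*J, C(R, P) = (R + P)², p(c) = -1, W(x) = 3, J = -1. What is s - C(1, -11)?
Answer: -97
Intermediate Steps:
C(R, P) = (P + R)²
s = 3 (s = -1*3*(-1) = -3*(-1) = 3)
s - C(1, -11) = 3 - (-11 + 1)² = 3 - 1*(-10)² = 3 - 1*100 = 3 - 100 = -97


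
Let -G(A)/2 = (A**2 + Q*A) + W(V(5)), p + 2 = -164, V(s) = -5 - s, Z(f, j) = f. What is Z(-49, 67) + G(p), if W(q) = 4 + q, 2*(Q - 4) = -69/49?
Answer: -2648683/49 ≈ -54055.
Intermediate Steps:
Q = 323/98 (Q = 4 + (-69/49)/2 = 4 + (-69*1/49)/2 = 4 + (1/2)*(-69/49) = 4 - 69/98 = 323/98 ≈ 3.2959)
p = -166 (p = -2 - 164 = -166)
G(A) = 12 - 2*A**2 - 323*A/49 (G(A) = -2*((A**2 + 323*A/98) + (4 + (-5 - 1*5))) = -2*((A**2 + 323*A/98) + (4 + (-5 - 5))) = -2*((A**2 + 323*A/98) + (4 - 10)) = -2*((A**2 + 323*A/98) - 6) = -2*(-6 + A**2 + 323*A/98) = 12 - 2*A**2 - 323*A/49)
Z(-49, 67) + G(p) = -49 + (12 - 2*(-166)**2 - 323/49*(-166)) = -49 + (12 - 2*27556 + 53618/49) = -49 + (12 - 55112 + 53618/49) = -49 - 2646282/49 = -2648683/49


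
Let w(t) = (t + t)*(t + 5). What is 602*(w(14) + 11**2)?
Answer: 393106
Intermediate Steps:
w(t) = 2*t*(5 + t) (w(t) = (2*t)*(5 + t) = 2*t*(5 + t))
602*(w(14) + 11**2) = 602*(2*14*(5 + 14) + 11**2) = 602*(2*14*19 + 121) = 602*(532 + 121) = 602*653 = 393106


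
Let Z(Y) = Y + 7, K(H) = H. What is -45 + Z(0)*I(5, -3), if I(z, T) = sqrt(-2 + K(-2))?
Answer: -45 + 14*I ≈ -45.0 + 14.0*I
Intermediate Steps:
Z(Y) = 7 + Y
I(z, T) = 2*I (I(z, T) = sqrt(-2 - 2) = sqrt(-4) = 2*I)
-45 + Z(0)*I(5, -3) = -45 + (7 + 0)*(2*I) = -45 + 7*(2*I) = -45 + 14*I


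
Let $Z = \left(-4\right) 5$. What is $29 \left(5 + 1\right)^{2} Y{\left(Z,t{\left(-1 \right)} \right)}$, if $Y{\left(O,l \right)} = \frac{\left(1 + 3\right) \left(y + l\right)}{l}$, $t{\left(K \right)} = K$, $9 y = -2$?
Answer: $5104$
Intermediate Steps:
$y = - \frac{2}{9}$ ($y = \frac{1}{9} \left(-2\right) = - \frac{2}{9} \approx -0.22222$)
$Z = -20$
$Y{\left(O,l \right)} = \frac{- \frac{8}{9} + 4 l}{l}$ ($Y{\left(O,l \right)} = \frac{\left(1 + 3\right) \left(- \frac{2}{9} + l\right)}{l} = \frac{4 \left(- \frac{2}{9} + l\right)}{l} = \frac{- \frac{8}{9} + 4 l}{l}$)
$29 \left(5 + 1\right)^{2} Y{\left(Z,t{\left(-1 \right)} \right)} = 29 \left(5 + 1\right)^{2} \left(4 - \frac{8}{9 \left(-1\right)}\right) = 29 \cdot 6^{2} \left(4 - - \frac{8}{9}\right) = 29 \cdot 36 \left(4 + \frac{8}{9}\right) = 1044 \cdot \frac{44}{9} = 5104$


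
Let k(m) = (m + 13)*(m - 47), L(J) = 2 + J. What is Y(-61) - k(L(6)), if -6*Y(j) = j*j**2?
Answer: 231895/6 ≈ 38649.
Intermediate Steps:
Y(j) = -j**3/6 (Y(j) = -j*j**2/6 = -j**3/6)
k(m) = (-47 + m)*(13 + m) (k(m) = (13 + m)*(-47 + m) = (-47 + m)*(13 + m))
Y(-61) - k(L(6)) = -1/6*(-61)**3 - (-611 + (2 + 6)**2 - 34*(2 + 6)) = -1/6*(-226981) - (-611 + 8**2 - 34*8) = 226981/6 - (-611 + 64 - 272) = 226981/6 - 1*(-819) = 226981/6 + 819 = 231895/6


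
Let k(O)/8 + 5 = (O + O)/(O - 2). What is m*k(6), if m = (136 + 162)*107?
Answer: -510176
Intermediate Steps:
k(O) = -40 + 16*O/(-2 + O) (k(O) = -40 + 8*((O + O)/(O - 2)) = -40 + 8*((2*O)/(-2 + O)) = -40 + 8*(2*O/(-2 + O)) = -40 + 16*O/(-2 + O))
m = 31886 (m = 298*107 = 31886)
m*k(6) = 31886*(8*(10 - 3*6)/(-2 + 6)) = 31886*(8*(10 - 18)/4) = 31886*(8*(1/4)*(-8)) = 31886*(-16) = -510176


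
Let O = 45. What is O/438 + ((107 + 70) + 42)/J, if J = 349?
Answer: 37209/50954 ≈ 0.73025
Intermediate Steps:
O/438 + ((107 + 70) + 42)/J = 45/438 + ((107 + 70) + 42)/349 = 45*(1/438) + (177 + 42)*(1/349) = 15/146 + 219*(1/349) = 15/146 + 219/349 = 37209/50954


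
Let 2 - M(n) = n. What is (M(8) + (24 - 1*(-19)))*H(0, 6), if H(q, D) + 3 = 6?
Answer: 111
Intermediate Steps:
H(q, D) = 3 (H(q, D) = -3 + 6 = 3)
M(n) = 2 - n
(M(8) + (24 - 1*(-19)))*H(0, 6) = ((2 - 1*8) + (24 - 1*(-19)))*3 = ((2 - 8) + (24 + 19))*3 = (-6 + 43)*3 = 37*3 = 111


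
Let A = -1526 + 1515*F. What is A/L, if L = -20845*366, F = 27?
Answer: -39379/7629270 ≈ -0.0051616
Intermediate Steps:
L = -7629270
A = 39379 (A = -1526 + 1515*27 = -1526 + 40905 = 39379)
A/L = 39379/(-7629270) = 39379*(-1/7629270) = -39379/7629270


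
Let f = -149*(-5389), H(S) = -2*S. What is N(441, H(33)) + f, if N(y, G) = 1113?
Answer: 804074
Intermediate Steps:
f = 802961
N(441, H(33)) + f = 1113 + 802961 = 804074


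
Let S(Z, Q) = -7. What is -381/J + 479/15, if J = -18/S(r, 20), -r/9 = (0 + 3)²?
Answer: -3487/30 ≈ -116.23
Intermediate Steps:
r = -81 (r = -9*(0 + 3)² = -9*3² = -9*9 = -81)
J = 18/7 (J = -18/(-7) = -18*(-⅐) = 18/7 ≈ 2.5714)
-381/J + 479/15 = -381/18/7 + 479/15 = -381*7/18 + 479*(1/15) = -889/6 + 479/15 = -3487/30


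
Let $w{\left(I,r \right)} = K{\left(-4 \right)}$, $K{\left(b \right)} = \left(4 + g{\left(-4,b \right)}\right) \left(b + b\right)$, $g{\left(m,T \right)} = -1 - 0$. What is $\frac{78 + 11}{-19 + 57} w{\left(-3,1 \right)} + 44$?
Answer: $- \frac{232}{19} \approx -12.211$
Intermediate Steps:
$g{\left(m,T \right)} = -1$ ($g{\left(m,T \right)} = -1 + 0 = -1$)
$K{\left(b \right)} = 6 b$ ($K{\left(b \right)} = \left(4 - 1\right) \left(b + b\right) = 3 \cdot 2 b = 6 b$)
$w{\left(I,r \right)} = -24$ ($w{\left(I,r \right)} = 6 \left(-4\right) = -24$)
$\frac{78 + 11}{-19 + 57} w{\left(-3,1 \right)} + 44 = \frac{78 + 11}{-19 + 57} \left(-24\right) + 44 = \frac{89}{38} \left(-24\right) + 44 = - \frac{1068}{19} + 44 = - \frac{232}{19}$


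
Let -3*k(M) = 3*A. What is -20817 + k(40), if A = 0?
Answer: -20817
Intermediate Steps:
k(M) = 0 (k(M) = -0 = -⅓*0 = 0)
-20817 + k(40) = -20817 + 0 = -20817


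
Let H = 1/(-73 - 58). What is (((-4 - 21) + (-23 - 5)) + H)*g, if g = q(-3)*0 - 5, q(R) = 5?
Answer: 34720/131 ≈ 265.04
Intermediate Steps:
H = -1/131 (H = 1/(-131) = -1/131 ≈ -0.0076336)
g = -5 (g = 5*0 - 5 = 0 - 5 = -5)
(((-4 - 21) + (-23 - 5)) + H)*g = (((-4 - 21) + (-23 - 5)) - 1/131)*(-5) = ((-25 - 28) - 1/131)*(-5) = (-53 - 1/131)*(-5) = -6944/131*(-5) = 34720/131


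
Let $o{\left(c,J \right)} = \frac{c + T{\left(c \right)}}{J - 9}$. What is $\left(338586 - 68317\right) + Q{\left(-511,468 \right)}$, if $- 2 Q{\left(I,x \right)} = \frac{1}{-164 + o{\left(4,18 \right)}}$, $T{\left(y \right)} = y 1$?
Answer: $\frac{793509793}{2936} \approx 2.7027 \cdot 10^{5}$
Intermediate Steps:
$T{\left(y \right)} = y$
$o{\left(c,J \right)} = \frac{2 c}{-9 + J}$ ($o{\left(c,J \right)} = \frac{c + c}{J - 9} = \frac{2 c}{-9 + J}$)
$Q{\left(I,x \right)} = \frac{9}{2936}$ ($Q{\left(I,x \right)} = - \frac{1}{2 \left(-164 + 2 \cdot 4 \frac{1}{-9 + 18}\right)} = - \frac{1}{2 \left(-164 + 2 \cdot 4 \cdot \frac{1}{9}\right)} = - \frac{1}{2 \left(-164 + \frac{8}{9}\right)} = - \frac{1}{2 \left(- \frac{1468}{9}\right)} = \left(- \frac{1}{2}\right) \left(- \frac{9}{1468}\right) = \frac{9}{2936}$)
$\left(338586 - 68317\right) + Q{\left(-511,468 \right)} = \left(338586 - 68317\right) + \frac{9}{2936} = 270269 + \frac{9}{2936} = \frac{793509793}{2936}$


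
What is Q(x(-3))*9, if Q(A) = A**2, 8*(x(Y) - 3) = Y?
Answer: 3969/64 ≈ 62.016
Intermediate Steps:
x(Y) = 3 + Y/8
Q(x(-3))*9 = (3 + (1/8)*(-3))**2*9 = (3 - 3/8)**2*9 = (21/8)**2*9 = (441/64)*9 = 3969/64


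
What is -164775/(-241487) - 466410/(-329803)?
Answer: 166975240995/79643137061 ≈ 2.0965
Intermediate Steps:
-164775/(-241487) - 466410/(-329803) = -164775*(-1/241487) - 466410*(-1/329803) = 164775/241487 + 466410/329803 = 166975240995/79643137061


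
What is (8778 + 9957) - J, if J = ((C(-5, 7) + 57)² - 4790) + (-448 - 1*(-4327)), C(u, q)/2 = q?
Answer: 14605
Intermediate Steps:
C(u, q) = 2*q
J = 4130 (J = ((2*7 + 57)² - 4790) + (-448 - 1*(-4327)) = ((14 + 57)² - 4790) + (-448 + 4327) = (71² - 4790) + 3879 = (5041 - 4790) + 3879 = 251 + 3879 = 4130)
(8778 + 9957) - J = (8778 + 9957) - 1*4130 = 18735 - 4130 = 14605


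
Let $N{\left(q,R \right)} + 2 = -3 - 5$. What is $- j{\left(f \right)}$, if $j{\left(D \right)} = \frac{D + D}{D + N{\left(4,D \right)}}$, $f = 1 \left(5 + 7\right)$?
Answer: $-12$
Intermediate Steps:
$N{\left(q,R \right)} = -10$ ($N{\left(q,R \right)} = -2 - 8 = -10$)
$f = 12$ ($f = 1 \cdot 12 = 12$)
$j{\left(D \right)} = \frac{2 D}{-10 + D}$ ($j{\left(D \right)} = \frac{D + D}{D - 10} = \frac{2 D}{-10 + D}$)
$- j{\left(f \right)} = - \frac{2 \cdot 12}{-10 + 12} = - \frac{2 \cdot 12}{2} = \left(-1\right) 12 = -12$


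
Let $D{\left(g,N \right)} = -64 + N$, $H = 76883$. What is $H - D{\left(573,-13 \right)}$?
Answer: $76960$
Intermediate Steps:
$H - D{\left(573,-13 \right)} = 76883 - \left(-64 - 13\right) = 76883 - -77 = 76883 + 77 = 76960$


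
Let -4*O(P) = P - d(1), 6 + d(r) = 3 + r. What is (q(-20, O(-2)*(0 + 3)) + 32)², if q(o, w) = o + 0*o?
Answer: 144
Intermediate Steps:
d(r) = -3 + r (d(r) = -6 + (3 + r) = -3 + r)
O(P) = -½ - P/4 (O(P) = -(P - (-3 + 1))/4 = -(P - 1*(-2))/4 = -(P + 2)/4 = -(2 + P)/4 = -½ - P/4)
q(o, w) = o (q(o, w) = o + 0 = o)
(q(-20, O(-2)*(0 + 3)) + 32)² = (-20 + 32)² = 12² = 144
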